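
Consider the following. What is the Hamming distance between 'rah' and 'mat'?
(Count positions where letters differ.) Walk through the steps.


Alignment:
Position 1: 'r' vs 'm' = DIFFER
Position 2: 'a' vs 'a' = match
Position 3: 'h' vs 't' = DIFFER
Total differences: 2

2


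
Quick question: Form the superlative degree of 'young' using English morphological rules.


Apply superlative formation (add -est): 'young' -> 'youngest'.

youngest


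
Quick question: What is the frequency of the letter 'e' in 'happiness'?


Letter 'e' in 'happiness': found at position(s) 7 = 1 occurrence(s).

1


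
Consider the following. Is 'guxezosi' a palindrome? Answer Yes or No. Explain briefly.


Forward: 'guxezosi'
Reversed: 'isozexug'
They differ.

No


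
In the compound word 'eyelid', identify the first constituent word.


Split 'eyelid' into 'eye' + 'lid'. The first part is 'eye'.

eye


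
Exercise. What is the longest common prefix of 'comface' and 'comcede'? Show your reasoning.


Compare from the start: 3 characters match: 'com'. Mismatch at position 4: 'f' vs 'c'.

com


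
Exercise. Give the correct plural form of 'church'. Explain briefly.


Apply rule: Add -es (sibilant/fricative ending). 'church' becomes 'churches'.

churches


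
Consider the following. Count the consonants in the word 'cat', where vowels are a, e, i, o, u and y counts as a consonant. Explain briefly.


Consonants in 'cat': c, t = 2 consonants.

2


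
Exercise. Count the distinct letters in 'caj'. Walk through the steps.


Unique letters in 'caj': {a, c, j} = 3 distinct letters.

3


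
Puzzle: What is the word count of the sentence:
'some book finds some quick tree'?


Split into words: some | book | finds | some | quick | tree = 6 words.

6


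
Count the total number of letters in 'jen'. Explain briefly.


Spell out 'jen' and number each letter: j(1), e(2), n(3). Total: 3 letters.

3


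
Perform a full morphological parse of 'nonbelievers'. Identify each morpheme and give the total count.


Step 1: Identify prefix: 'non' (meaning: not)
Step 2: Identify root: 'believe'
Step 3: Identify suffix(es): 'er, s'
Decomposition: non- (prefix: not) + believe (root) + -er (suffix: one who) + -s (plural)
Total morphemes: 4

4 morphemes (non- (prefix: not) + believe (root) + -er (suffix: one who) + -s (plural))


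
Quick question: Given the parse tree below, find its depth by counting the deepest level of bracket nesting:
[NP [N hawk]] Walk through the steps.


Count bracket nesting levels:
'[' at pos 0: depth = 1
'[' at pos 4: depth = 2
Maximum depth reached: 2

2


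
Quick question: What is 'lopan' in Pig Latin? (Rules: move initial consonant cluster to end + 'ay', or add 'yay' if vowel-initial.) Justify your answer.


'lopan': move consonant cluster 'l' to end and add 'ay': 'opanlay'.

opanlay


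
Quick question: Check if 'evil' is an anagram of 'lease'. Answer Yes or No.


Sorted letters of 'evil': 'eilv'
Sorted letters of 'lease': 'aeels'
They do not match.

No


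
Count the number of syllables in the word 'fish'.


Break 'fish' into syllables: fish -> fish = 1 syllable

1 syllable


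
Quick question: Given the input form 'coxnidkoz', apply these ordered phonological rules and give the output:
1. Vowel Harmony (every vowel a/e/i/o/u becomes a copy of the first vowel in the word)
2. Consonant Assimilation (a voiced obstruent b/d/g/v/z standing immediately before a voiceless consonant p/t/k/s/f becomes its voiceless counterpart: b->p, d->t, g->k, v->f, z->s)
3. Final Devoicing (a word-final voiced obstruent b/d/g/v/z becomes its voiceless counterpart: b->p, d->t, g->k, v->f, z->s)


Starting form: 'coxnidkoz'
Rule 1: Vowel Harmony: all vowels become 'o' (matching first vowel). 'coxnidkoz' -> 'coxnodkoz'
Rule 2: Consonant Assimilation: voiced obstruent before voiceless consonant becomes voiceless ('dk' -> 'tk'). 'coxnodkoz' -> 'coxnotkoz'
Rule 3: Final Devoicing: word-final voiced obstruent 'z' becomes voiceless 's'. 'coxnotkoz' -> 'coxnotkos'
Final form: 'coxnotkos'

coxnotkos


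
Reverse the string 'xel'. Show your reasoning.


Reverse 'xel' character by character: 'lex'.

lex


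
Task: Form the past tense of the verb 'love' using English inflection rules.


Apply rule: Add -d (word ends in -e). 'love' becomes 'loved'.

loved


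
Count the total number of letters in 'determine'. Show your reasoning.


Spell out 'determine' and number each letter: d(1), e(2), t(3), e(4), r(5), m(6), i(7), n(8), e(9). Total: 9 letters.

9


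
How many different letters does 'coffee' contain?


Unique letters in 'coffee': {c, e, f, o} = 4 distinct letters.

4


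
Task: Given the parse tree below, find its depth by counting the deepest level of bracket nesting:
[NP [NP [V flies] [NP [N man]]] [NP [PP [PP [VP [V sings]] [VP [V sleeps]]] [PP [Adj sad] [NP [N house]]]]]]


Count bracket nesting levels:
'[' at pos 0: depth = 1
'[' at pos 4: depth = 2
'[' at pos 8: depth = 3
'[' at pos 18: depth = 3
'[' at pos 22: depth = 4
'[' at pos 32: depth = 2
'[' at pos 36: depth = 3
'[' at pos 40: depth = 4
'[' at pos 44: depth = 5
'[' at pos 48: depth = 6
'[' at pos 59: depth = 5
'[' at pos 63: depth = 6
'[' at pos 76: depth = 4
'[' at pos 80: depth = 5
'[' at pos 90: depth = 5
'[' at pos 94: depth = 6
Maximum depth reached: 6

6


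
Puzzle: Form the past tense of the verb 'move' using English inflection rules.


Apply rule: Add -d (word ends in -e). 'move' becomes 'moved'.

moved


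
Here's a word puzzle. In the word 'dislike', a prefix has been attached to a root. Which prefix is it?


The word 'dislike' = 'dis' (prefix) + 'like' (root). The prefix is 'dis'.

dis


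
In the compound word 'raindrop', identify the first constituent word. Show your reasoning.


Split 'raindrop' into 'rain' + 'drop'. The first part is 'rain'.

rain


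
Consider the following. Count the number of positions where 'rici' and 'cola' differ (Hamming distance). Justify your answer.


Alignment:
Position 1: 'r' vs 'c' = DIFFER
Position 2: 'i' vs 'o' = DIFFER
Position 3: 'c' vs 'l' = DIFFER
Position 4: 'i' vs 'a' = DIFFER
Total differences: 4

4


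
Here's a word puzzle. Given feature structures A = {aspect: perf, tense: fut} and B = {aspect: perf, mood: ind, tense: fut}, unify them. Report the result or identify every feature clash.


Compare features:
aspect: A=perf vs B=perf -> unified: perf
mood: A=_ vs B=ind -> unified: ind
tense: A=fut vs B=fut -> unified: fut
No clashes found.

Unified: {aspect: perf, mood: ind, tense: fut}


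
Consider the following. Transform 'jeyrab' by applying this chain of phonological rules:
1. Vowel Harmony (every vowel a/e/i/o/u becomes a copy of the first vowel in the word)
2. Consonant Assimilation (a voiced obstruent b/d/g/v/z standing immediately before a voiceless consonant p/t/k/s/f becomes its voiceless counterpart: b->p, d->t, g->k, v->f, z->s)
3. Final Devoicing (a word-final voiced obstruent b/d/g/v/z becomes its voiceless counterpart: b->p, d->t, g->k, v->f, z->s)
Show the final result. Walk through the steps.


Starting form: 'jeyrab'
Rule 1: Vowel Harmony: all vowels become 'e' (matching first vowel). 'jeyrab' -> 'jeyreb'
Rule 2: Consonant Assimilation: no voiced obstruent (b/d/g/v/z) stands immediately before a voiceless consonant (p/t/k/s/f). No change.
Rule 3: Final Devoicing: word-final voiced obstruent 'b' becomes voiceless 'p'. 'jeyreb' -> 'jeyrep'
Final form: 'jeyrep'

jeyrep


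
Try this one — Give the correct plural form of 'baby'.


Apply rule: Change -y to -ies (consonant + y). 'baby' becomes 'babies'.

babies


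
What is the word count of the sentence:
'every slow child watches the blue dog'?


Split into words: every | slow | child | watches | the | blue | dog = 7 words.

7


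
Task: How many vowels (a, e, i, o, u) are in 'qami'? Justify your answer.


Vowels in 'qami': a, i = 2 vowels.

2


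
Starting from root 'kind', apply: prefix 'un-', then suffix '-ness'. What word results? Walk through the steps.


Step 1: Add prefix 'un-' to 'kind' = 'unkind'
Step 2: Add suffix '-ness' to 'unkind' = 'unkindness'

unkindness


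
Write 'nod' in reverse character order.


Reverse 'nod' character by character: 'don'.

don


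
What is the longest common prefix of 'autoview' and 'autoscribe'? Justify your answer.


Compare from the start: 4 characters match: 'auto'. Mismatch at position 5: 'v' vs 's'.

auto


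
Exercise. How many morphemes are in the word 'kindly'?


Decomposition: kind (root) + -ly (suffix) = 2 morpheme(s)

2 morphemes


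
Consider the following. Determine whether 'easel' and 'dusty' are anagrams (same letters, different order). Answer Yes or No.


Sorted letters of 'easel': 'aeels'
Sorted letters of 'dusty': 'dstuy'
They do not match.

No


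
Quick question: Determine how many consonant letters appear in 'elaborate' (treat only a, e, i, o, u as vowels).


Consonants in 'elaborate': l, b, r, t = 4 consonants.

4


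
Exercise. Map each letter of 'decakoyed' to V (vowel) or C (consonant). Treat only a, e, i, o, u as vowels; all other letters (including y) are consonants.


Letter mapping: d = C, e = V, c = C, a = V, k = C, o = V, y = C, e = V, d = C.

CVCVCVCVC


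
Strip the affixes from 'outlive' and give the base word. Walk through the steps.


Remove prefix 'out' from 'outlive' to get root 'live'.

live


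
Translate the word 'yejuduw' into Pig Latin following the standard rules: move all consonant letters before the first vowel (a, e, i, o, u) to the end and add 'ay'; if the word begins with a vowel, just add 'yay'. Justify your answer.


'yejuduw': move consonant cluster 'y' to end and add 'ay': 'ejuduwyay'.

ejuduwyay


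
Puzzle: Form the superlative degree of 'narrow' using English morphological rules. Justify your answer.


Apply superlative formation (add -est): 'narrow' -> 'narrowest'.

narrowest


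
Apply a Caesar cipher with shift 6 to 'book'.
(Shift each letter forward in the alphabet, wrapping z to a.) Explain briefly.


Shift each letter by 6: b -> h, o -> u, o -> u, k -> q. Result: 'huuq'.

huuq


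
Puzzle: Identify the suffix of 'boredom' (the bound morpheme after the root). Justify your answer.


The word 'boredom' = 'bore' (root) + '-dom' (suffix). The suffix is '-dom'.

dom


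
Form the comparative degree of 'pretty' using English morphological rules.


Apply comparative formation (consonant + y: change y to i, add -er): 'pretty' -> 'prettier'.

prettier


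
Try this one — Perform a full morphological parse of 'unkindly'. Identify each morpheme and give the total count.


Step 1: Identify prefix: 'un' (meaning: not/reverse)
Step 2: Identify root: 'kind'
Step 3: Identify suffix(es): 'ly'
Decomposition: un- (prefix: not/reverse) + kind (root) + -ly (suffix: in manner of)
Total morphemes: 3

3 morphemes (un- (prefix: not/reverse) + kind (root) + -ly (suffix: in manner of))


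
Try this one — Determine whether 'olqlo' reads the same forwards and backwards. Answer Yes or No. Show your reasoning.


Forward: 'olqlo'
Reversed: 'olqlo'
They are identical.

Yes


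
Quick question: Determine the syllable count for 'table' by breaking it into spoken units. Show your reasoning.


Break 'table' into syllables: ta-ble -> ta | ble = 2 syllables

2 syllables


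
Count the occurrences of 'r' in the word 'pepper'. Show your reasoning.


Letter 'r' in 'pepper': found at position(s) 6 = 1 occurrence(s).

1


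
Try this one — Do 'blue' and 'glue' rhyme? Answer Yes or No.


Rime (stressed vowel + following sounds) of 'blue': -ue = /uː/
Rime of 'glue': -ue = /uː/
/uː/ and /uː/ are the same ending sound, so the words rhyme.

Yes


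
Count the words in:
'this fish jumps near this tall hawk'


Split into words: this | fish | jumps | near | this | tall | hawk = 7 words.

7


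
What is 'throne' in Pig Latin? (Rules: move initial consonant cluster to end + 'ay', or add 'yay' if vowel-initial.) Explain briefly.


'throne': move consonant cluster 'thr' to end and add 'ay': 'onethray'.

onethray


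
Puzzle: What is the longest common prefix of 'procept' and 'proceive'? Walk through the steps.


Compare from the start: 5 characters match: 'proce'. Mismatch at position 6: 'p' vs 'i'.

proce


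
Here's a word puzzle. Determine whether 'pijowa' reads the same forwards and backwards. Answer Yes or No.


Forward: 'pijowa'
Reversed: 'awojip'
They differ.

No


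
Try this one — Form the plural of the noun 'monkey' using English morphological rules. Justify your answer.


Apply rule: Add -s. 'monkey' becomes 'monkeys'.

monkeys


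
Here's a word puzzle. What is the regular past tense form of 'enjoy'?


Apply rule: Add -ed. 'enjoy' becomes 'enjoyed'.

enjoyed


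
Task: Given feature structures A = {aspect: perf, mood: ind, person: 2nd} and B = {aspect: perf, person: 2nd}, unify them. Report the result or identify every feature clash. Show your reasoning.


Compare features:
aspect: A=perf vs B=perf -> unified: perf
mood: A=ind vs B=_ -> unified: ind
person: A=2nd vs B=2nd -> unified: 2nd
No clashes found.

Unified: {aspect: perf, mood: ind, person: 2nd}


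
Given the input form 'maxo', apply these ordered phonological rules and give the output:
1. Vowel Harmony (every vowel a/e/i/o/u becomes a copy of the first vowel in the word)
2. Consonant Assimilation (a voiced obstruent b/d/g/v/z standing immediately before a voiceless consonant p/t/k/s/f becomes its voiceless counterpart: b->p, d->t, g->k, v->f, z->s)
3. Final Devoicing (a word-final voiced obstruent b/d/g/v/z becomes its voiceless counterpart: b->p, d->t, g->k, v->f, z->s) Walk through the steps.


Starting form: 'maxo'
Rule 1: Vowel Harmony: all vowels become 'a' (matching first vowel). 'maxo' -> 'maxa'
Rule 2: Consonant Assimilation: no voiced obstruent (b/d/g/v/z) stands immediately before a voiceless consonant (p/t/k/s/f). No change.
Rule 3: Final Devoicing: the word ends in the vowel 'a', not a consonant. No change.
Final form: 'maxa'

maxa


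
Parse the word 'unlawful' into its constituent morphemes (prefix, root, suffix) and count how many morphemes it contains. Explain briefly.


Step 1: Identify prefix: 'un' (meaning: not/reverse)
Step 2: Identify root: 'law'
Step 3: Identify suffix(es): 'ful'
Decomposition: un- (prefix: not/reverse) + law (root) + -ful (suffix: full of)
Total morphemes: 3

3 morphemes (un- (prefix: not/reverse) + law (root) + -ful (suffix: full of))


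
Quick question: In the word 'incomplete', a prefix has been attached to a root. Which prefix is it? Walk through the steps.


The word 'incomplete' = 'in' (prefix) + 'complete' (root). The prefix is 'in'.

in


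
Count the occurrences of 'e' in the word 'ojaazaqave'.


Letter 'e' in 'ojaazaqave': found at position(s) 10 = 1 occurrence(s).

1


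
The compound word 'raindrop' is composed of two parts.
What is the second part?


Split 'raindrop' into 'rain' + 'drop'. The second part is 'drop'.

drop


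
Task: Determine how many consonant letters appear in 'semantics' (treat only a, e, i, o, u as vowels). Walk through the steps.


Consonants in 'semantics': s, m, n, t, c, s = 6 consonants.

6


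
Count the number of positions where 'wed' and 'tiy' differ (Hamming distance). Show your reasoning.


Alignment:
Position 1: 'w' vs 't' = DIFFER
Position 2: 'e' vs 'i' = DIFFER
Position 3: 'd' vs 'y' = DIFFER
Total differences: 3

3


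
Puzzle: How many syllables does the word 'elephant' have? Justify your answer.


Break 'elephant' into syllables: el-e-phant -> el | e | phant = 3 syllables

3 syllables


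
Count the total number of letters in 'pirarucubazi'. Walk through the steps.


Spell out 'pirarucubazi' and number each letter: p(1), i(2), r(3), a(4), r(5), u(6), c(7), u(8), b(9), a(10), z(11), i(12). Total: 12 letters.

12


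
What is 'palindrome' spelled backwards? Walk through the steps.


Reverse 'palindrome' character by character: 'emordnilap'.

emordnilap


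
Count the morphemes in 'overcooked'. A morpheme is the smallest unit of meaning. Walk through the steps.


Decomposition: over- (prefix) + cook (root) + -ed (suffix) = 3 morpheme(s)

3 morphemes


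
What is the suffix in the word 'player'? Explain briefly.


The word 'player' = 'play' (root) + '-er' (suffix). The suffix is '-er'.

er


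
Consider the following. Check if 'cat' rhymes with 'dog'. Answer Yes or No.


Rime (stressed vowel + following sounds) of 'cat': -at = /æt/
Rime of 'dog': -og = /ɒg/
/æt/ and /ɒg/ are different ending sounds, so the words do not rhyme.

No


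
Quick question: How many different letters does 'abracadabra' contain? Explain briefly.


Unique letters in 'abracadabra': {a, b, c, d, r} = 5 distinct letters.

5


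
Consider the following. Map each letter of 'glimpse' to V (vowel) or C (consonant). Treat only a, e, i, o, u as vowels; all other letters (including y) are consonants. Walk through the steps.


Letter mapping: g = C, l = C, i = V, m = C, p = C, s = C, e = V.

CCVCCCV


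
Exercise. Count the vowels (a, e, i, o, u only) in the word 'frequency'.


Vowels in 'frequency': e, u, e = 3 vowels.

3


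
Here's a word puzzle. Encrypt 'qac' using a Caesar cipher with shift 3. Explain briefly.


Shift each letter by 3: q -> t, a -> d, c -> f. Result: 'tdf'.

tdf


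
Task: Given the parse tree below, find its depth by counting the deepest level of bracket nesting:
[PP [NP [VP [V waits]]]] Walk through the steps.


Count bracket nesting levels:
'[' at pos 0: depth = 1
'[' at pos 4: depth = 2
'[' at pos 8: depth = 3
'[' at pos 12: depth = 4
Maximum depth reached: 4

4


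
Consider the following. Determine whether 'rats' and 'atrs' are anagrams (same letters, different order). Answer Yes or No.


Sorted letters of 'rats': 'arst'
Sorted letters of 'atrs': 'arst'
They match.

Yes


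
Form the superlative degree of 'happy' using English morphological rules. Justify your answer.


Apply superlative formation (consonant + y: change y to i, add -est): 'happy' -> 'happiest'.

happiest


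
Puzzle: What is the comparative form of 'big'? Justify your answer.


Apply comparative formation (double final consonant, add -er): 'big' -> 'bigger'.

bigger


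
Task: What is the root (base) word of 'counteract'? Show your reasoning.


Remove prefix 'counter' from 'counteract' to get root 'act'.

act


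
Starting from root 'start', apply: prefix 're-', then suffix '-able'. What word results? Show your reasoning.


Step 1: Add prefix 're-' to 'start' = 'restart'
Step 2: Add suffix '-able' to 'restart' = 'restartable'

restartable


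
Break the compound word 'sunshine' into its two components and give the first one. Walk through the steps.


Split 'sunshine' into 'sun' + 'shine'. The first part is 'sun'.

sun


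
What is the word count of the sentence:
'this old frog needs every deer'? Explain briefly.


Split into words: this | old | frog | needs | every | deer = 6 words.

6


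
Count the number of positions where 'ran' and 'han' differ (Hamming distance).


Alignment:
Position 1: 'r' vs 'h' = DIFFER
Position 2: 'a' vs 'a' = match
Position 3: 'n' vs 'n' = match
Total differences: 1

1


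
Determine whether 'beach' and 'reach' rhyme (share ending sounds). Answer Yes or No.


Rime (stressed vowel + following sounds) of 'beach': -each = /iːtʃ/
Rime of 'reach': -each = /iːtʃ/
/iːtʃ/ and /iːtʃ/ are the same ending sound, so the words rhyme.

Yes


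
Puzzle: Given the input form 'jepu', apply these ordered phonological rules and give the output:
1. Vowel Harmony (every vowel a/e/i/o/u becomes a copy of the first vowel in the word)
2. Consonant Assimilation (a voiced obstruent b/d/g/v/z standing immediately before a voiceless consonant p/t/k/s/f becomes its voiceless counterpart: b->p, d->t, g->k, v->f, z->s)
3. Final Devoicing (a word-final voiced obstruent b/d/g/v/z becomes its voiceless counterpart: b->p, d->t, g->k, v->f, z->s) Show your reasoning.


Starting form: 'jepu'
Rule 1: Vowel Harmony: all vowels become 'e' (matching first vowel). 'jepu' -> 'jepe'
Rule 2: Consonant Assimilation: no voiced obstruent (b/d/g/v/z) stands immediately before a voiceless consonant (p/t/k/s/f). No change.
Rule 3: Final Devoicing: the word ends in the vowel 'e', not a consonant. No change.
Final form: 'jepe'

jepe


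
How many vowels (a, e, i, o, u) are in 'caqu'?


Vowels in 'caqu': a, u = 2 vowels.

2


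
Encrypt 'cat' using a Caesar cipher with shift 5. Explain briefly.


Shift each letter by 5: c -> h, a -> f, t -> y. Result: 'hfy'.

hfy


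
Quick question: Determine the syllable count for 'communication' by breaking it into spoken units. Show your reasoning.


Break 'communication' into syllables: com-mu-ni-ca-tion -> com | mu | ni | ca | tion = 5 syllables

5 syllables


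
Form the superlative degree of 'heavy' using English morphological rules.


Apply superlative formation (consonant + y: change y to i, add -est): 'heavy' -> 'heaviest'.

heaviest


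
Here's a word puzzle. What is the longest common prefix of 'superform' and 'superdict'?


Compare from the start: 5 characters match: 'super'. Mismatch at position 6: 'f' vs 'd'.

super


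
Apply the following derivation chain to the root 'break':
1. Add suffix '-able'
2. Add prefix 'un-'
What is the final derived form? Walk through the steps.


Step 1: Add suffix '-able' to 'break' = 'breakable'
Step 2: Add prefix 'un-' to 'breakable' = 'unbreakable'

unbreakable


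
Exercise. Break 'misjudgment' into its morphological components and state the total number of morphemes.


Step 1: Identify prefix: 'mis' (meaning: wrongly)
Step 2: Identify root: 'judge'
Step 3: Identify suffix(es): 'ment'
Decomposition: mis- (prefix: wrongly) + judge (root) + -ment (suffix: action/result)
Total morphemes: 3

3 morphemes (mis- (prefix: wrongly) + judge (root) + -ment (suffix: action/result))


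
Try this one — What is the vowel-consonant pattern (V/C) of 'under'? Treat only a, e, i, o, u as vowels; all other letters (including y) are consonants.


Letter mapping: u = V, n = C, d = C, e = V, r = C.

VCCVC


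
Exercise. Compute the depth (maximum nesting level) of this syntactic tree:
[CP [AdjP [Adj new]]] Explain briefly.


Count bracket nesting levels:
'[' at pos 0: depth = 1
'[' at pos 4: depth = 2
'[' at pos 10: depth = 3
Maximum depth reached: 3

3


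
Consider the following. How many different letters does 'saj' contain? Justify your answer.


Unique letters in 'saj': {a, j, s} = 3 distinct letters.

3


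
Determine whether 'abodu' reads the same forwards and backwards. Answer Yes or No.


Forward: 'abodu'
Reversed: 'udoba'
They differ.

No


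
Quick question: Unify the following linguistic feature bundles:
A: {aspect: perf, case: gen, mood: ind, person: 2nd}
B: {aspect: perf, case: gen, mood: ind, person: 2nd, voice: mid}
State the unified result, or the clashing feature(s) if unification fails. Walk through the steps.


Compare features:
aspect: A=perf vs B=perf -> unified: perf
case: A=gen vs B=gen -> unified: gen
mood: A=ind vs B=ind -> unified: ind
person: A=2nd vs B=2nd -> unified: 2nd
voice: A=_ vs B=mid -> unified: mid
No clashes found.

Unified: {aspect: perf, case: gen, mood: ind, person: 2nd, voice: mid}


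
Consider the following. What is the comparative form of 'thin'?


Apply comparative formation (double final consonant, add -er): 'thin' -> 'thinner'.

thinner


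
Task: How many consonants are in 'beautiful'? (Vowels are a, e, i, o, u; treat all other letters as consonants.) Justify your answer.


Consonants in 'beautiful': b, t, f, l = 4 consonants.

4


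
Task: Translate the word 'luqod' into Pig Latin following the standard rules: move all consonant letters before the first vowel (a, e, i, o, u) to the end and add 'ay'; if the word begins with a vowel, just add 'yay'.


'luqod': move consonant cluster 'l' to end and add 'ay': 'uqodlay'.

uqodlay


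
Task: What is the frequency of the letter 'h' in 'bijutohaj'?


Letter 'h' in 'bijutohaj': found at position(s) 7 = 1 occurrence(s).

1


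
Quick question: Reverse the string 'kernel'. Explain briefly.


Reverse 'kernel' character by character: 'lenrek'.

lenrek


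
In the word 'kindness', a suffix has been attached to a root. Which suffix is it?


The word 'kindness' = 'kind' (root) + '-ness' (suffix). The suffix is '-ness'.

ness


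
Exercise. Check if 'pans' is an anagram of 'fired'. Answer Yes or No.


Sorted letters of 'pans': 'anps'
Sorted letters of 'fired': 'defir'
They do not match.

No


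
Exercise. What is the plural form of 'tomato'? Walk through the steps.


Apply rule: Add -es (consonant + o). 'tomato' becomes 'tomatoes'.

tomatoes


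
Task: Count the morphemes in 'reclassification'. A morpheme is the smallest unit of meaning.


Decomposition: re- (prefix) + class (root) + -ify (suffix) + -ation (suffix) = 4 morpheme(s)

4 morphemes


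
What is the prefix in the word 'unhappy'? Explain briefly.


The word 'unhappy' = 'un' (prefix) + 'happy' (root). The prefix is 'un'.

un


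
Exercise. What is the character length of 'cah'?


Spell out 'cah' and number each letter: c(1), a(2), h(3). Total: 3 letters.

3


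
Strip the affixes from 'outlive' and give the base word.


Remove prefix 'out' from 'outlive' to get root 'live'.

live


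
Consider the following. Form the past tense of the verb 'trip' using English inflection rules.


Apply rule: Double final consonant and add -ed. 'trip' becomes 'tripped'.

tripped


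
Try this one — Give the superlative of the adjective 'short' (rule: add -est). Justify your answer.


Apply superlative formation (add -est): 'short' -> 'shortest'.

shortest


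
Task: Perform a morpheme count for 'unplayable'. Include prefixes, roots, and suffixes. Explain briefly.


Decomposition: un- (prefix) + play (root) + -able (suffix) = 3 morpheme(s)

3 morphemes


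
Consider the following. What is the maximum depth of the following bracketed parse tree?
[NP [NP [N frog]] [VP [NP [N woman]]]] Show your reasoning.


Count bracket nesting levels:
'[' at pos 0: depth = 1
'[' at pos 4: depth = 2
'[' at pos 8: depth = 3
'[' at pos 18: depth = 2
'[' at pos 22: depth = 3
'[' at pos 26: depth = 4
Maximum depth reached: 4

4


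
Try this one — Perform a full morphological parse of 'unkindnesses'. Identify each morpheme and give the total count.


Step 1: Identify prefix: 'un' (meaning: not/reverse)
Step 2: Identify root: 'kind'
Step 3: Identify suffix(es): 'ness, es'
Decomposition: un- (prefix: not/reverse) + kind (root) + -ness (suffix: state of) + -es (plural)
Total morphemes: 4

4 morphemes (un- (prefix: not/reverse) + kind (root) + -ness (suffix: state of) + -es (plural))


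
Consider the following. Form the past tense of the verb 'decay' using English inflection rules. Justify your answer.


Apply rule: Add -ed. 'decay' becomes 'decayed'.

decayed


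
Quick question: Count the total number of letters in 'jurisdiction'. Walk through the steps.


Spell out 'jurisdiction' and number each letter: j(1), u(2), r(3), i(4), s(5), d(6), i(7), c(8), t(9), i(10), o(11), n(12). Total: 12 letters.

12


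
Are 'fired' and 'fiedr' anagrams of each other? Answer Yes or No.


Sorted letters of 'fired': 'defir'
Sorted letters of 'fiedr': 'defir'
They match.

Yes


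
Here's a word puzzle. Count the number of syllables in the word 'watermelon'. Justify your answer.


Break 'watermelon' into syllables: wa-ter-mel-on -> wa | ter | mel | on = 4 syllables

4 syllables


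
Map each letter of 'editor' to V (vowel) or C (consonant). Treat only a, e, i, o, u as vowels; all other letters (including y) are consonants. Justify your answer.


Letter mapping: e = V, d = C, i = V, t = C, o = V, r = C.

VCVCVC


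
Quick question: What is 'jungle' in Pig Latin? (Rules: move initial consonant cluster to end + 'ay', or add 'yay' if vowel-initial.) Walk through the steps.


'jungle': move consonant cluster 'j' to end and add 'ay': 'unglejay'.

unglejay


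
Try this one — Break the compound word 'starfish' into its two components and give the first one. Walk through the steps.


Split 'starfish' into 'star' + 'fish'. The first part is 'star'.

star


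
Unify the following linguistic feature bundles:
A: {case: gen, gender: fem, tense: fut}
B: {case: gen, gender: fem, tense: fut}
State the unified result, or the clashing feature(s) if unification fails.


Compare features:
case: A=gen vs B=gen -> unified: gen
gender: A=fem vs B=fem -> unified: fem
tense: A=fut vs B=fut -> unified: fut
No clashes found.

Unified: {case: gen, gender: fem, tense: fut}


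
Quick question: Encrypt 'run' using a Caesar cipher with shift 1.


Shift each letter by 1: r -> s, u -> v, n -> o. Result: 'svo'.

svo


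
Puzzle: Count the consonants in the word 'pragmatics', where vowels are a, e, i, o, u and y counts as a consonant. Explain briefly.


Consonants in 'pragmatics': p, r, g, m, t, c, s = 7 consonants.

7


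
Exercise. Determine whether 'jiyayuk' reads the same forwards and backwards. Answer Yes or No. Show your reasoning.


Forward: 'jiyayuk'
Reversed: 'kuyayij'
They differ.

No


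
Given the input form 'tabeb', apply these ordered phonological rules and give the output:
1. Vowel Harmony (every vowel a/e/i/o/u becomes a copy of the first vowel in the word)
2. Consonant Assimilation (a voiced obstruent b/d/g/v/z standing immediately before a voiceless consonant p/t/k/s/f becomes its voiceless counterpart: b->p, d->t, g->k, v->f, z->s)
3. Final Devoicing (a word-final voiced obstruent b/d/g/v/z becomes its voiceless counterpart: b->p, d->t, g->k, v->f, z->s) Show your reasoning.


Starting form: 'tabeb'
Rule 1: Vowel Harmony: all vowels become 'a' (matching first vowel). 'tabeb' -> 'tabab'
Rule 2: Consonant Assimilation: no voiced obstruent (b/d/g/v/z) stands immediately before a voiceless consonant (p/t/k/s/f). No change.
Rule 3: Final Devoicing: word-final voiced obstruent 'b' becomes voiceless 'p'. 'tabab' -> 'tabap'
Final form: 'tabap'

tabap


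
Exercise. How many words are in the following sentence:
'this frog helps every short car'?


Split into words: this | frog | helps | every | short | car = 6 words.

6


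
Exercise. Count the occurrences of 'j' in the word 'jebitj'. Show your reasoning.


Letter 'j' in 'jebitj': found at position(s) 1, 6 = 2 occurrence(s).

2


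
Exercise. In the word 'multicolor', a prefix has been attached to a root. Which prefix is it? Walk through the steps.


The word 'multicolor' = 'multi' (prefix) + 'color' (root). The prefix is 'multi'.

multi


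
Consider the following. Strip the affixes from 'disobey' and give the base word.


Remove prefix 'dis' from 'disobey' to get root 'obey'.

obey


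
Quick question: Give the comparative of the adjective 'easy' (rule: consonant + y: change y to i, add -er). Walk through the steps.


Apply comparative formation (consonant + y: change y to i, add -er): 'easy' -> 'easier'.

easier


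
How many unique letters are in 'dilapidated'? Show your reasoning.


Unique letters in 'dilapidated': {a, d, e, i, l, p, t} = 7 distinct letters.

7


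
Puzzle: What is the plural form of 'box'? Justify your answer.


Apply rule: Add -es (sibilant/fricative ending). 'box' becomes 'boxes'.

boxes


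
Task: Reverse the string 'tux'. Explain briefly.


Reverse 'tux' character by character: 'xut'.

xut


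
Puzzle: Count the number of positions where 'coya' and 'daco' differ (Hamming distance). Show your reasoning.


Alignment:
Position 1: 'c' vs 'd' = DIFFER
Position 2: 'o' vs 'a' = DIFFER
Position 3: 'y' vs 'c' = DIFFER
Position 4: 'a' vs 'o' = DIFFER
Total differences: 4

4


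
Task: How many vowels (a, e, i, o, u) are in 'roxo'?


Vowels in 'roxo': o, o = 2 vowels.

2


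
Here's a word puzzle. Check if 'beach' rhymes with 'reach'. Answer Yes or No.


Rime (stressed vowel + following sounds) of 'beach': -each = /iːtʃ/
Rime of 'reach': -each = /iːtʃ/
/iːtʃ/ and /iːtʃ/ are the same ending sound, so the words rhyme.

Yes


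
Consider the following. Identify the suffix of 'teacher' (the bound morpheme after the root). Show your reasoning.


The word 'teacher' = 'teach' (root) + '-er' (suffix). The suffix is '-er'.

er


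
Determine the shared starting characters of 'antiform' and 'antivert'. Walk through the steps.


Compare from the start: 4 characters match: 'anti'. Mismatch at position 5: 'f' vs 'v'.

anti


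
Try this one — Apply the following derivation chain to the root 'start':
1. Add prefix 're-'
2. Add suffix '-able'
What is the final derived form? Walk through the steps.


Step 1: Add prefix 're-' to 'start' = 'restart'
Step 2: Add suffix '-able' to 'restart' = 'restartable'

restartable


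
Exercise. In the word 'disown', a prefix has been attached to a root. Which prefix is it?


The word 'disown' = 'dis' (prefix) + 'own' (root). The prefix is 'dis'.

dis


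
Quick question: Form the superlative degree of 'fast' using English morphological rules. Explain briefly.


Apply superlative formation (add -est): 'fast' -> 'fastest'.

fastest


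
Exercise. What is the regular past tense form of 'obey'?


Apply rule: Add -ed. 'obey' becomes 'obeyed'.

obeyed


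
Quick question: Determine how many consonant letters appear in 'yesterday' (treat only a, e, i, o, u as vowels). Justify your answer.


Consonants in 'yesterday': y, s, t, r, d, y = 6 consonants.

6


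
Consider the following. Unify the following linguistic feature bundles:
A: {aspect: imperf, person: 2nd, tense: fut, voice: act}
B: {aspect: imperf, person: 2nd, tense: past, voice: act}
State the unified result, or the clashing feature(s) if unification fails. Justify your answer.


Compare features:
aspect: A=imperf vs B=imperf -> unified: imperf
person: A=2nd vs B=2nd -> unified: 2nd
tense: A=fut vs B=past -> CLASH
voice: A=act vs B=act -> unified: act
Clash detected on feature 'tense' (fut vs past); unification fails.

CLASH on 'tense' (fut vs past)


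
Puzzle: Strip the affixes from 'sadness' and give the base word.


Remove suffix '-ness' from 'sadness' to get root 'sad'.

sad


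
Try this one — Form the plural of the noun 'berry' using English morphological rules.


Apply rule: Change -y to -ies (consonant + y). 'berry' becomes 'berries'.

berries


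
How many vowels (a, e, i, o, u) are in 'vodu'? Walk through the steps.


Vowels in 'vodu': o, u = 2 vowels.

2


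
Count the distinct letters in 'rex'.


Unique letters in 'rex': {e, r, x} = 3 distinct letters.

3


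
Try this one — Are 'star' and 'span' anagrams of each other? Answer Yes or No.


Sorted letters of 'star': 'arst'
Sorted letters of 'span': 'anps'
They do not match.

No


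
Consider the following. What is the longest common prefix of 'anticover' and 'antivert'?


Compare from the start: 4 characters match: 'anti'. Mismatch at position 5: 'c' vs 'v'.

anti


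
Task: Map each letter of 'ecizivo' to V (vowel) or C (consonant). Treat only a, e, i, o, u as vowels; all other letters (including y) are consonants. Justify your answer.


Letter mapping: e = V, c = C, i = V, z = C, i = V, v = C, o = V.

VCVCVCV


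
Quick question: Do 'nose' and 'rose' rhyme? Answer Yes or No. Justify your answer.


Rime (stressed vowel + following sounds) of 'nose': -ose = /oʊz/
Rime of 'rose': -ose = /oʊz/
/oʊz/ and /oʊz/ are the same ending sound, so the words rhyme.

Yes


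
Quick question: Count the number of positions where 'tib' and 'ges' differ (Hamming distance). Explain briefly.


Alignment:
Position 1: 't' vs 'g' = DIFFER
Position 2: 'i' vs 'e' = DIFFER
Position 3: 'b' vs 's' = DIFFER
Total differences: 3

3


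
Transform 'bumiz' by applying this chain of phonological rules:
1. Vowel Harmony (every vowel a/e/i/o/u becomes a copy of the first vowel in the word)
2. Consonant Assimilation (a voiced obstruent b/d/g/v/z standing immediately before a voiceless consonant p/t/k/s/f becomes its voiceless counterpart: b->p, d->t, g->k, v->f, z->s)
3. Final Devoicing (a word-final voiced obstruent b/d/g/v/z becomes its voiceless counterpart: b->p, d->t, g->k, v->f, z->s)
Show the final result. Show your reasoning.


Starting form: 'bumiz'
Rule 1: Vowel Harmony: all vowels become 'u' (matching first vowel). 'bumiz' -> 'bumuz'
Rule 2: Consonant Assimilation: no voiced obstruent (b/d/g/v/z) stands immediately before a voiceless consonant (p/t/k/s/f). No change.
Rule 3: Final Devoicing: word-final voiced obstruent 'z' becomes voiceless 's'. 'bumuz' -> 'bumus'
Final form: 'bumus'

bumus


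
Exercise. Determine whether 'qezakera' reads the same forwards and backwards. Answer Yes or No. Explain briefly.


Forward: 'qezakera'
Reversed: 'arekazeq'
They differ.

No


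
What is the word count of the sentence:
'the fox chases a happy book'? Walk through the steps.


Split into words: the | fox | chases | a | happy | book = 6 words.

6


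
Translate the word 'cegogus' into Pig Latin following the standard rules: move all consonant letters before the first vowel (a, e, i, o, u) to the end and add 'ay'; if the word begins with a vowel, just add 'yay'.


'cegogus': move consonant cluster 'c' to end and add 'ay': 'egoguscay'.

egoguscay


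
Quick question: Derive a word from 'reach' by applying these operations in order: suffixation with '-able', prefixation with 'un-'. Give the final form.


Step 1: Add suffix '-able' to 'reach' = 'reachable'
Step 2: Add prefix 'un-' to 'reachable' = 'unreachable'

unreachable


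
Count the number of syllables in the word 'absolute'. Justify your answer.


Break 'absolute' into syllables: ab-so-lute -> ab | so | lute = 3 syllables

3 syllables


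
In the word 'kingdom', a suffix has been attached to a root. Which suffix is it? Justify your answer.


The word 'kingdom' = 'king' (root) + '-dom' (suffix). The suffix is '-dom'.

dom


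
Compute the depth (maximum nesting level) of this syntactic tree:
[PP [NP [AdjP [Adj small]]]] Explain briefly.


Count bracket nesting levels:
'[' at pos 0: depth = 1
'[' at pos 4: depth = 2
'[' at pos 8: depth = 3
'[' at pos 14: depth = 4
Maximum depth reached: 4

4


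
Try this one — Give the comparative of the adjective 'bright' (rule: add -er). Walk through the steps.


Apply comparative formation (add -er): 'bright' -> 'brighter'.

brighter


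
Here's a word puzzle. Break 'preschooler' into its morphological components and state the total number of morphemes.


Step 1: Identify prefix: 'pre' (meaning: before)
Step 2: Identify root: 'school'
Step 3: Identify suffix(es): 'er'
Decomposition: pre- (prefix: before) + school (root) + -er (suffix: one who)
Total morphemes: 3

3 morphemes (pre- (prefix: before) + school (root) + -er (suffix: one who))


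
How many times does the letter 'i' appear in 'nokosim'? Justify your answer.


Letter 'i' in 'nokosim': found at position(s) 6 = 1 occurrence(s).

1


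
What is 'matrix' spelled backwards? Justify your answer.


Reverse 'matrix' character by character: 'xirtam'.

xirtam


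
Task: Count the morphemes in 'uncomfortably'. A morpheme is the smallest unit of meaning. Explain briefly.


Decomposition: un- (prefix) + comfort (root) + -able (suffix) + -ly (suffix) = 4 morpheme(s)

4 morphemes
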